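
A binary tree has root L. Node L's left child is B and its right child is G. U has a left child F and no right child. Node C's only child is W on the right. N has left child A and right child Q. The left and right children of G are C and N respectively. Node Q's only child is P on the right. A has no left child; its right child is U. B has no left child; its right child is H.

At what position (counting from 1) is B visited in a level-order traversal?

Level-order visits nodes level by level from the root, left to right within each level.
Level 0: L
Level 1: B, G
Level 2: H, C, N
Level 3: W, A, Q
Level 4: U, P
Level 5: F
Full level-order sequence: L, B, G, H, C, N, W, A, Q, U, P, F.

2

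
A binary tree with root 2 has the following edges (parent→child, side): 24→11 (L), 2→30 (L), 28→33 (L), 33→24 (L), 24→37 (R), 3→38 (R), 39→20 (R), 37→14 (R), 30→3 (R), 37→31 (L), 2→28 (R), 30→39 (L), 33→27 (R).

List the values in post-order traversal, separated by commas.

20, 39, 38, 3, 30, 11, 31, 14, 37, 24, 27, 33, 28, 2

Post-order visits the left subtree, then the right subtree, then the node.
At 2: go left to 30.
  At 30: go left to 39.
    At 39: no left child.
    At 39: go right to 20.
      20 is a leaf — visit 20.
    Visit 39.
  At 30: go right to 3.
    At 3: no left child.
    At 3: go right to 38.
      38 is a leaf — visit 38.
    Visit 3.
  Visit 30.
At 2: go right to 28.
  At 28: go left to 33.
    At 33: go left to 24.
      At 24: go left to 11.
        11 is a leaf — visit 11.
      At 24: go right to 37.
        At 37: go left to 31.
          31 is a leaf — visit 31.
        At 37: go right to 14.
          14 is a leaf — visit 14.
        Visit 37.
      Visit 24.
    At 33: go right to 27.
      27 is a leaf — visit 27.
    Visit 33.
  At 28: no right child.
  Visit 28.
Visit 2.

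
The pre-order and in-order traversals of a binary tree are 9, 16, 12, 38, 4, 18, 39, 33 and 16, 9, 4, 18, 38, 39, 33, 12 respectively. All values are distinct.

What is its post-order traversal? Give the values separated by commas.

16, 18, 4, 33, 39, 38, 12, 9

The first element of pre-order is the root; it splits in-order into left and right subtrees.
Root 9: left subtree has 1 node {16}, right has 6 {4, 18, 38, 39, 33, 12}.
  Root 12: left subtree has 5 nodes {4, 18, 38, 39, 33}, right has 0 { }.
    Root 38: left subtree has 2 nodes {4, 18}, right has 2 {39, 33}.
      Root 4: left subtree has 0 nodes { }, right has 1 {18}.
      Root 39: left subtree has 0 nodes { }, right has 1 {33}.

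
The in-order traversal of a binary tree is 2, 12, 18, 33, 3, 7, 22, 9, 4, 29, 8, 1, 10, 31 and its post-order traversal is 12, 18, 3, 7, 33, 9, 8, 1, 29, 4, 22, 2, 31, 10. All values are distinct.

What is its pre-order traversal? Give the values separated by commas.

10, 2, 22, 33, 18, 12, 7, 3, 4, 9, 29, 1, 8, 31

The last element of post-order is the root; it splits in-order into left and right subtrees.
Root 10: left subtree has 12 nodes {2, 12, 18, 33, 3, 7, 22, 9, 4, 29, 8, 1}, right has 1 {31}.
  Root 2: left subtree has 0 nodes { }, right has 11 {12, 18, 33, 3, 7, 22, 9, 4, 29, 8, 1}.
    Root 22: left subtree has 5 nodes {12, 18, 33, 3, 7}, right has 5 {9, 4, 29, 8, 1}.
      Root 33: left subtree has 2 nodes {12, 18}, right has 2 {3, 7}.
        Root 18: left subtree has 1 node {12}, right has 0 { }.
        Root 7: left subtree has 1 node {3}, right has 0 { }.
      Root 4: left subtree has 1 node {9}, right has 3 {29, 8, 1}.
        Root 29: left subtree has 0 nodes { }, right has 2 {8, 1}.
          Root 1: left subtree has 1 node {8}, right has 0 { }.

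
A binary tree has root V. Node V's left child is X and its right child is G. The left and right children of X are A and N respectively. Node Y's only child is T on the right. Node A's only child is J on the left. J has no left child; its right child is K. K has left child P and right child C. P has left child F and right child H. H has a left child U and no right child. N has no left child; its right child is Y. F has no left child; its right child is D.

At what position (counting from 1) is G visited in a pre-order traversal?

15

Pre-order visits the node, then its left subtree, then its right subtree.
Visit V.
At V: go left to X.
  Visit X.
  At X: go left to A.
    Visit A.
    At A: go left to J.
      Visit J.
      At J: no left child.
      At J: go right to K.
        Visit K.
        At K: go left to P.
          Visit P.
          At P: go left to F.
            Visit F.
            At F: no left child.
            At F: go right to D.
              D is a leaf — visit D.
          At P: go right to H.
            Visit H.
            At H: go left to U.
              U is a leaf — visit U.
            At H: no right child.
        At K: go right to C.
          C is a leaf — visit C.
    At A: no right child.
  At X: go right to N.
    Visit N.
    At N: no left child.
    At N: go right to Y.
      Visit Y.
      At Y: no left child.
      At Y: go right to T.
        T is a leaf — visit T.
At V: go right to G.
  G is a leaf — visit G.
Full pre-order sequence: V, X, A, J, K, P, F, D, H, U, C, N, Y, T, G.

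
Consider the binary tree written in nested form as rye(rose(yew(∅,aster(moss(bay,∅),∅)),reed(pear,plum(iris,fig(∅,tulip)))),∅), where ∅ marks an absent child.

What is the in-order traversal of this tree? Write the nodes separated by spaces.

yew bay moss aster rose pear reed iris plum fig tulip rye

In-order visits the left subtree, then the node, then the right subtree.
At rye: go left to rose.
  At rose: go left to yew.
    At yew: no left child.
    Visit yew.
    At yew: go right to aster.
      At aster: go left to moss.
        At moss: go left to bay.
          bay is a leaf — visit bay.
        Visit moss.
        At moss: no right child.
      Visit aster.
      At aster: no right child.
  Visit rose.
  At rose: go right to reed.
    At reed: go left to pear.
      pear is a leaf — visit pear.
    Visit reed.
    At reed: go right to plum.
      At plum: go left to iris.
        iris is a leaf — visit iris.
      Visit plum.
      At plum: go right to fig.
        At fig: no left child.
        Visit fig.
        At fig: go right to tulip.
          tulip is a leaf — visit tulip.
Visit rye.
At rye: no right child.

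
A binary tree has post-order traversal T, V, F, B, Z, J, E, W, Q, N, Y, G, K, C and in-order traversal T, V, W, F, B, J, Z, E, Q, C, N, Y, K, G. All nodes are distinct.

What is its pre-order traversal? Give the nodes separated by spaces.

The last element of post-order is the root; it splits in-order into left and right subtrees.
Root C: left subtree has 9 nodes {T, V, W, F, B, J, Z, E, Q}, right has 4 {N, Y, K, G}.
  Root Q: left subtree has 8 nodes {T, V, W, F, B, J, Z, E}, right has 0 { }.
    Root W: left subtree has 2 nodes {T, V}, right has 5 {F, B, J, Z, E}.
      Root V: left subtree has 1 node {T}, right has 0 { }.
      Root E: left subtree has 4 nodes {F, B, J, Z}, right has 0 { }.
        Root J: left subtree has 2 nodes {F, B}, right has 1 {Z}.
          Root B: left subtree has 1 node {F}, right has 0 { }.
  Root K: left subtree has 2 nodes {N, Y}, right has 1 {G}.
    Root Y: left subtree has 1 node {N}, right has 0 { }.

C Q W V T E J B F Z K Y N G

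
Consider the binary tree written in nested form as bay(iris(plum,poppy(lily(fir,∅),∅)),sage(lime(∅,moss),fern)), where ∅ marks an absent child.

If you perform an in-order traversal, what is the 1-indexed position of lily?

In-order visits the left subtree, then the node, then the right subtree.
At bay: go left to iris.
  At iris: go left to plum.
    plum is a leaf — visit plum.
  Visit iris.
  At iris: go right to poppy.
    At poppy: go left to lily.
      At lily: go left to fir.
        fir is a leaf — visit fir.
      Visit lily.
      At lily: no right child.
    Visit poppy.
    At poppy: no right child.
Visit bay.
At bay: go right to sage.
  At sage: go left to lime.
    At lime: no left child.
    Visit lime.
    At lime: go right to moss.
      moss is a leaf — visit moss.
  Visit sage.
  At sage: go right to fern.
    fern is a leaf — visit fern.
Full in-order sequence: plum, iris, fir, lily, poppy, bay, lime, moss, sage, fern.

4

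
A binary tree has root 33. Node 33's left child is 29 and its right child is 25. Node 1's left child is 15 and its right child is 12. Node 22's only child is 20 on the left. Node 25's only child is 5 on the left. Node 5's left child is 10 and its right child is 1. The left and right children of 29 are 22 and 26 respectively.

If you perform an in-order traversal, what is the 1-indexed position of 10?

6

In-order visits the left subtree, then the node, then the right subtree.
At 33: go left to 29.
  At 29: go left to 22.
    At 22: go left to 20.
      20 is a leaf — visit 20.
    Visit 22.
    At 22: no right child.
  Visit 29.
  At 29: go right to 26.
    26 is a leaf — visit 26.
Visit 33.
At 33: go right to 25.
  At 25: go left to 5.
    At 5: go left to 10.
      10 is a leaf — visit 10.
    Visit 5.
    At 5: go right to 1.
      At 1: go left to 15.
        15 is a leaf — visit 15.
      Visit 1.
      At 1: go right to 12.
        12 is a leaf — visit 12.
  Visit 25.
  At 25: no right child.
Full in-order sequence: 20, 22, 29, 26, 33, 10, 5, 15, 1, 12, 25.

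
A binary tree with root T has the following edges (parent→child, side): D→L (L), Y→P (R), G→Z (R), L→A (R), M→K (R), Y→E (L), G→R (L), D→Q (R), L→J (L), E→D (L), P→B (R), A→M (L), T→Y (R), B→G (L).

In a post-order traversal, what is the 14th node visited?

Post-order visits the left subtree, then the right subtree, then the node.
At T: no left child.
At T: go right to Y.
  At Y: go left to E.
    At E: go left to D.
      At D: go left to L.
        At L: go left to J.
          J is a leaf — visit J.
        At L: go right to A.
          At A: go left to M.
            At M: no left child.
            At M: go right to K.
              K is a leaf — visit K.
            Visit M.
          At A: no right child.
          Visit A.
        Visit L.
      At D: go right to Q.
        Q is a leaf — visit Q.
      Visit D.
    At E: no right child.
    Visit E.
  At Y: go right to P.
    At P: no left child.
    At P: go right to B.
      At B: go left to G.
        At G: go left to R.
          R is a leaf — visit R.
        At G: go right to Z.
          Z is a leaf — visit Z.
        Visit G.
      At B: no right child.
      Visit B.
    Visit P.
  Visit Y.
Visit T.
Full post-order sequence: J, K, M, A, L, Q, D, E, R, Z, G, B, P, Y, T.

Y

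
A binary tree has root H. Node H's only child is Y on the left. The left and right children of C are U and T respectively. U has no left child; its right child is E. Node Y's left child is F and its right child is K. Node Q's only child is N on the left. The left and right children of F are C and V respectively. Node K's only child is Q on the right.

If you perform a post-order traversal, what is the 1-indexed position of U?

Post-order visits the left subtree, then the right subtree, then the node.
At H: go left to Y.
  At Y: go left to F.
    At F: go left to C.
      At C: go left to U.
        At U: no left child.
        At U: go right to E.
          E is a leaf — visit E.
        Visit U.
      At C: go right to T.
        T is a leaf — visit T.
      Visit C.
    At F: go right to V.
      V is a leaf — visit V.
    Visit F.
  At Y: go right to K.
    At K: no left child.
    At K: go right to Q.
      At Q: go left to N.
        N is a leaf — visit N.
      At Q: no right child.
      Visit Q.
    Visit K.
  Visit Y.
At H: no right child.
Visit H.
Full post-order sequence: E, U, T, C, V, F, N, Q, K, Y, H.

2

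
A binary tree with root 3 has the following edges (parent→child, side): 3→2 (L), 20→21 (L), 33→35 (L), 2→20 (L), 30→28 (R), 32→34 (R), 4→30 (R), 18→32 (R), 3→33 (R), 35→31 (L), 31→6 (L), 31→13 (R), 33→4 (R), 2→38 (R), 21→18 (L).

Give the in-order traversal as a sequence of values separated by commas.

18, 32, 34, 21, 20, 2, 38, 3, 6, 31, 13, 35, 33, 4, 30, 28

In-order visits the left subtree, then the node, then the right subtree.
At 3: go left to 2.
  At 2: go left to 20.
    At 20: go left to 21.
      At 21: go left to 18.
        At 18: no left child.
        Visit 18.
        At 18: go right to 32.
          At 32: no left child.
          Visit 32.
          At 32: go right to 34.
            34 is a leaf — visit 34.
      Visit 21.
      At 21: no right child.
    Visit 20.
    At 20: no right child.
  Visit 2.
  At 2: go right to 38.
    38 is a leaf — visit 38.
Visit 3.
At 3: go right to 33.
  At 33: go left to 35.
    At 35: go left to 31.
      At 31: go left to 6.
        6 is a leaf — visit 6.
      Visit 31.
      At 31: go right to 13.
        13 is a leaf — visit 13.
    Visit 35.
    At 35: no right child.
  Visit 33.
  At 33: go right to 4.
    At 4: no left child.
    Visit 4.
    At 4: go right to 30.
      At 30: no left child.
      Visit 30.
      At 30: go right to 28.
        28 is a leaf — visit 28.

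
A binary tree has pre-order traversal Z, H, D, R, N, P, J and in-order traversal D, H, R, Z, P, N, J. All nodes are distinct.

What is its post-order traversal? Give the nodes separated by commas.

D, R, H, P, J, N, Z

The first element of pre-order is the root; it splits in-order into left and right subtrees.
Root Z: left subtree has 3 nodes {D, H, R}, right has 3 {P, N, J}.
  Root H: left subtree has 1 node {D}, right has 1 {R}.
  Root N: left subtree has 1 node {P}, right has 1 {J}.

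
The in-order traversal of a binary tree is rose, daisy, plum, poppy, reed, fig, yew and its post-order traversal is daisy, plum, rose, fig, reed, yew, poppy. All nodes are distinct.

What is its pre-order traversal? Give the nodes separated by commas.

poppy, rose, plum, daisy, yew, reed, fig

The last element of post-order is the root; it splits in-order into left and right subtrees.
Root poppy: left subtree has 3 nodes {rose, daisy, plum}, right has 3 {reed, fig, yew}.
  Root rose: left subtree has 0 nodes { }, right has 2 {daisy, plum}.
    Root plum: left subtree has 1 node {daisy}, right has 0 { }.
  Root yew: left subtree has 2 nodes {reed, fig}, right has 0 { }.
    Root reed: left subtree has 0 nodes { }, right has 1 {fig}.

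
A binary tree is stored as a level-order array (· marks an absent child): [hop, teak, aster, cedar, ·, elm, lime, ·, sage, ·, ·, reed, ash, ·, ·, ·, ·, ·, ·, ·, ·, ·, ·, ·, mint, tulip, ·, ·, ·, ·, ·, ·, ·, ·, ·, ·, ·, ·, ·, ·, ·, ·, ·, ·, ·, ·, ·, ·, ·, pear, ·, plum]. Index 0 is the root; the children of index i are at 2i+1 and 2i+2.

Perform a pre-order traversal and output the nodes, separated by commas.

Pre-order visits the node, then its left subtree, then its right subtree.
Visit hop.
At hop: go left to teak.
  Visit teak.
  At teak: go left to cedar.
    Visit cedar.
    At cedar: no left child.
    At cedar: go right to sage.
      sage is a leaf — visit sage.
  At teak: no right child.
At hop: go right to aster.
  Visit aster.
  At aster: go left to elm.
    Visit elm.
    At elm: go left to reed.
      Visit reed.
      At reed: no left child.
      At reed: go right to mint.
        Visit mint.
        At mint: go left to pear.
          pear is a leaf — visit pear.
        At mint: no right child.
    At elm: go right to ash.
      Visit ash.
      At ash: go left to tulip.
        Visit tulip.
        At tulip: go left to plum.
          plum is a leaf — visit plum.
        At tulip: no right child.
      At ash: no right child.
  At aster: go right to lime.
    lime is a leaf — visit lime.

hop, teak, cedar, sage, aster, elm, reed, mint, pear, ash, tulip, plum, lime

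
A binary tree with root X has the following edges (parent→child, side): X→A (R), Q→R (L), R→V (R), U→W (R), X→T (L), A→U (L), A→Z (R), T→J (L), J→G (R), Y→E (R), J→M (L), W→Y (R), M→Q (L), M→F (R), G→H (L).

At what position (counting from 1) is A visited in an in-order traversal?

In-order visits the left subtree, then the node, then the right subtree.
At X: go left to T.
  At T: go left to J.
    At J: go left to M.
      At M: go left to Q.
        At Q: go left to R.
          At R: no left child.
          Visit R.
          At R: go right to V.
            V is a leaf — visit V.
        Visit Q.
        At Q: no right child.
      Visit M.
      At M: go right to F.
        F is a leaf — visit F.
    Visit J.
    At J: go right to G.
      At G: go left to H.
        H is a leaf — visit H.
      Visit G.
      At G: no right child.
  Visit T.
  At T: no right child.
Visit X.
At X: go right to A.
  At A: go left to U.
    At U: no left child.
    Visit U.
    At U: go right to W.
      At W: no left child.
      Visit W.
      At W: go right to Y.
        At Y: no left child.
        Visit Y.
        At Y: go right to E.
          E is a leaf — visit E.
  Visit A.
  At A: go right to Z.
    Z is a leaf — visit Z.
Full in-order sequence: R, V, Q, M, F, J, H, G, T, X, U, W, Y, E, A, Z.

15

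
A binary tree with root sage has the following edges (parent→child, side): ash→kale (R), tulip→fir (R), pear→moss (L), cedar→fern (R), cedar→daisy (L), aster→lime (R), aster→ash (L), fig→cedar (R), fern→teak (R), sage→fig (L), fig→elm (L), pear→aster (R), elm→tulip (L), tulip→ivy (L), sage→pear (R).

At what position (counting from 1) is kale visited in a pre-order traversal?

15

Pre-order visits the node, then its left subtree, then its right subtree.
Visit sage.
At sage: go left to fig.
  Visit fig.
  At fig: go left to elm.
    Visit elm.
    At elm: go left to tulip.
      Visit tulip.
      At tulip: go left to ivy.
        ivy is a leaf — visit ivy.
      At tulip: go right to fir.
        fir is a leaf — visit fir.
    At elm: no right child.
  At fig: go right to cedar.
    Visit cedar.
    At cedar: go left to daisy.
      daisy is a leaf — visit daisy.
    At cedar: go right to fern.
      Visit fern.
      At fern: no left child.
      At fern: go right to teak.
        teak is a leaf — visit teak.
At sage: go right to pear.
  Visit pear.
  At pear: go left to moss.
    moss is a leaf — visit moss.
  At pear: go right to aster.
    Visit aster.
    At aster: go left to ash.
      Visit ash.
      At ash: no left child.
      At ash: go right to kale.
        kale is a leaf — visit kale.
    At aster: go right to lime.
      lime is a leaf — visit lime.
Full pre-order sequence: sage, fig, elm, tulip, ivy, fir, cedar, daisy, fern, teak, pear, moss, aster, ash, kale, lime.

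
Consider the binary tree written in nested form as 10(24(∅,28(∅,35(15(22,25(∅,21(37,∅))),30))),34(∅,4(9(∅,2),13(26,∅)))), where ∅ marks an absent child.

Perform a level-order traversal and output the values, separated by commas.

Level-order visits nodes level by level from the root, left to right within each level.
Level 0: 10
Level 1: 24, 34
Level 2: 28, 4
Level 3: 35, 9, 13
Level 4: 15, 30, 2, 26
Level 5: 22, 25
Level 6: 21
Level 7: 37

10, 24, 34, 28, 4, 35, 9, 13, 15, 30, 2, 26, 22, 25, 21, 37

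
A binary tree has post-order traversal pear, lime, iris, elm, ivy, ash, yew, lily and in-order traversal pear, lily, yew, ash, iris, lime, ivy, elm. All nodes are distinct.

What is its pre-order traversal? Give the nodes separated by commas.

The last element of post-order is the root; it splits in-order into left and right subtrees.
Root lily: left subtree has 1 node {pear}, right has 6 {yew, ash, iris, lime, ivy, elm}.
  Root yew: left subtree has 0 nodes { }, right has 5 {ash, iris, lime, ivy, elm}.
    Root ash: left subtree has 0 nodes { }, right has 4 {iris, lime, ivy, elm}.
      Root ivy: left subtree has 2 nodes {iris, lime}, right has 1 {elm}.
        Root iris: left subtree has 0 nodes { }, right has 1 {lime}.

lily, pear, yew, ash, ivy, iris, lime, elm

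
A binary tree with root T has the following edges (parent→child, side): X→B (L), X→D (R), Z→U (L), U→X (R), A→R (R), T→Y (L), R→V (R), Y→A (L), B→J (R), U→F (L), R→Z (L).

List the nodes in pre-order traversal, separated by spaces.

Pre-order visits the node, then its left subtree, then its right subtree.
Visit T.
At T: go left to Y.
  Visit Y.
  At Y: go left to A.
    Visit A.
    At A: no left child.
    At A: go right to R.
      Visit R.
      At R: go left to Z.
        Visit Z.
        At Z: go left to U.
          Visit U.
          At U: go left to F.
            F is a leaf — visit F.
          At U: go right to X.
            Visit X.
            At X: go left to B.
              Visit B.
              At B: no left child.
              At B: go right to J.
                J is a leaf — visit J.
            At X: go right to D.
              D is a leaf — visit D.
        At Z: no right child.
      At R: go right to V.
        V is a leaf — visit V.
  At Y: no right child.
At T: no right child.

T Y A R Z U F X B J D V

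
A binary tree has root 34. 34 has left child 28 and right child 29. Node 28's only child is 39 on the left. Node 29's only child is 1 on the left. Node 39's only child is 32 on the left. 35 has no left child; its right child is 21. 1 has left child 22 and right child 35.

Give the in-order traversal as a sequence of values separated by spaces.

In-order visits the left subtree, then the node, then the right subtree.
At 34: go left to 28.
  At 28: go left to 39.
    At 39: go left to 32.
      32 is a leaf — visit 32.
    Visit 39.
    At 39: no right child.
  Visit 28.
  At 28: no right child.
Visit 34.
At 34: go right to 29.
  At 29: go left to 1.
    At 1: go left to 22.
      22 is a leaf — visit 22.
    Visit 1.
    At 1: go right to 35.
      At 35: no left child.
      Visit 35.
      At 35: go right to 21.
        21 is a leaf — visit 21.
  Visit 29.
  At 29: no right child.

32 39 28 34 22 1 35 21 29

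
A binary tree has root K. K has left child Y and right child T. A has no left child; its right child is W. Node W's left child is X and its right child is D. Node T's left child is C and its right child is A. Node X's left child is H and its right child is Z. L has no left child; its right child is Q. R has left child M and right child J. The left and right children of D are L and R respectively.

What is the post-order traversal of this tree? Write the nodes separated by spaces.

Post-order visits the left subtree, then the right subtree, then the node.
At K: go left to Y.
  Y is a leaf — visit Y.
At K: go right to T.
  At T: go left to C.
    C is a leaf — visit C.
  At T: go right to A.
    At A: no left child.
    At A: go right to W.
      At W: go left to X.
        At X: go left to H.
          H is a leaf — visit H.
        At X: go right to Z.
          Z is a leaf — visit Z.
        Visit X.
      At W: go right to D.
        At D: go left to L.
          At L: no left child.
          At L: go right to Q.
            Q is a leaf — visit Q.
          Visit L.
        At D: go right to R.
          At R: go left to M.
            M is a leaf — visit M.
          At R: go right to J.
            J is a leaf — visit J.
          Visit R.
        Visit D.
      Visit W.
    Visit A.
  Visit T.
Visit K.

Y C H Z X Q L M J R D W A T K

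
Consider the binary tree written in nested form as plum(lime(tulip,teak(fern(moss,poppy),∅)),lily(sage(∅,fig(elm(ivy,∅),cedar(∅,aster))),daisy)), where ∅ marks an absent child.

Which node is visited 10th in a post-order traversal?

Post-order visits the left subtree, then the right subtree, then the node.
At plum: go left to lime.
  At lime: go left to tulip.
    tulip is a leaf — visit tulip.
  At lime: go right to teak.
    At teak: go left to fern.
      At fern: go left to moss.
        moss is a leaf — visit moss.
      At fern: go right to poppy.
        poppy is a leaf — visit poppy.
      Visit fern.
    At teak: no right child.
    Visit teak.
  Visit lime.
At plum: go right to lily.
  At lily: go left to sage.
    At sage: no left child.
    At sage: go right to fig.
      At fig: go left to elm.
        At elm: go left to ivy.
          ivy is a leaf — visit ivy.
        At elm: no right child.
        Visit elm.
      At fig: go right to cedar.
        At cedar: no left child.
        At cedar: go right to aster.
          aster is a leaf — visit aster.
        Visit cedar.
      Visit fig.
    Visit sage.
  At lily: go right to daisy.
    daisy is a leaf — visit daisy.
  Visit lily.
Visit plum.
Full post-order sequence: tulip, moss, poppy, fern, teak, lime, ivy, elm, aster, cedar, fig, sage, daisy, lily, plum.

cedar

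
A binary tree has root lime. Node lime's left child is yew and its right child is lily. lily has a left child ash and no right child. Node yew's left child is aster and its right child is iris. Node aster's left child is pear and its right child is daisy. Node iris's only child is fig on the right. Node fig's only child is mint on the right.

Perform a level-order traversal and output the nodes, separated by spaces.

lime yew lily aster iris ash pear daisy fig mint

Level-order visits nodes level by level from the root, left to right within each level.
Level 0: lime
Level 1: yew, lily
Level 2: aster, iris, ash
Level 3: pear, daisy, fig
Level 4: mint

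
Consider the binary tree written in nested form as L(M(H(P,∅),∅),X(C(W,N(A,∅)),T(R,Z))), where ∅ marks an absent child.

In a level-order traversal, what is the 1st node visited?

Level-order visits nodes level by level from the root, left to right within each level.
Level 0: L
Level 1: M, X
Level 2: H, C, T
Level 3: P, W, N, R, Z
Level 4: A
Full level-order sequence: L, M, X, H, C, T, P, W, N, R, Z, A.

L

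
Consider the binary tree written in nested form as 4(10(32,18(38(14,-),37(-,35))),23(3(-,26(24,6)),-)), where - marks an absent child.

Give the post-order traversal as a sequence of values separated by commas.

32, 14, 38, 35, 37, 18, 10, 24, 6, 26, 3, 23, 4

Post-order visits the left subtree, then the right subtree, then the node.
At 4: go left to 10.
  At 10: go left to 32.
    32 is a leaf — visit 32.
  At 10: go right to 18.
    At 18: go left to 38.
      At 38: go left to 14.
        14 is a leaf — visit 14.
      At 38: no right child.
      Visit 38.
    At 18: go right to 37.
      At 37: no left child.
      At 37: go right to 35.
        35 is a leaf — visit 35.
      Visit 37.
    Visit 18.
  Visit 10.
At 4: go right to 23.
  At 23: go left to 3.
    At 3: no left child.
    At 3: go right to 26.
      At 26: go left to 24.
        24 is a leaf — visit 24.
      At 26: go right to 6.
        6 is a leaf — visit 6.
      Visit 26.
    Visit 3.
  At 23: no right child.
  Visit 23.
Visit 4.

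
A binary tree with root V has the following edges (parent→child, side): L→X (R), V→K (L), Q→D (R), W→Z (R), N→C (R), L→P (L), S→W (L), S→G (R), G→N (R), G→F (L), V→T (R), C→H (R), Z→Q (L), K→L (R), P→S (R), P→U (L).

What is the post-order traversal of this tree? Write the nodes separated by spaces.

Post-order visits the left subtree, then the right subtree, then the node.
At V: go left to K.
  At K: no left child.
  At K: go right to L.
    At L: go left to P.
      At P: go left to U.
        U is a leaf — visit U.
      At P: go right to S.
        At S: go left to W.
          At W: no left child.
          At W: go right to Z.
            At Z: go left to Q.
              At Q: no left child.
              At Q: go right to D.
                D is a leaf — visit D.
              Visit Q.
            At Z: no right child.
            Visit Z.
          Visit W.
        At S: go right to G.
          At G: go left to F.
            F is a leaf — visit F.
          At G: go right to N.
            At N: no left child.
            At N: go right to C.
              At C: no left child.
              At C: go right to H.
                H is a leaf — visit H.
              Visit C.
            Visit N.
          Visit G.
        Visit S.
      Visit P.
    At L: go right to X.
      X is a leaf — visit X.
    Visit L.
  Visit K.
At V: go right to T.
  T is a leaf — visit T.
Visit V.

U D Q Z W F H C N G S P X L K T V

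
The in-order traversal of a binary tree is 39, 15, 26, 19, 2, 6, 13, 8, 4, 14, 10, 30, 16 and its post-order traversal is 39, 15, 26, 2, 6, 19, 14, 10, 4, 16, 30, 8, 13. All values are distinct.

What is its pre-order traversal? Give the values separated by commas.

13, 19, 26, 15, 39, 6, 2, 8, 30, 4, 10, 14, 16

The last element of post-order is the root; it splits in-order into left and right subtrees.
Root 13: left subtree has 6 nodes {39, 15, 26, 19, 2, 6}, right has 6 {8, 4, 14, 10, 30, 16}.
  Root 19: left subtree has 3 nodes {39, 15, 26}, right has 2 {2, 6}.
    Root 26: left subtree has 2 nodes {39, 15}, right has 0 { }.
      Root 15: left subtree has 1 node {39}, right has 0 { }.
    Root 6: left subtree has 1 node {2}, right has 0 { }.
  Root 8: left subtree has 0 nodes { }, right has 5 {4, 14, 10, 30, 16}.
    Root 30: left subtree has 3 nodes {4, 14, 10}, right has 1 {16}.
      Root 4: left subtree has 0 nodes { }, right has 2 {14, 10}.
        Root 10: left subtree has 1 node {14}, right has 0 { }.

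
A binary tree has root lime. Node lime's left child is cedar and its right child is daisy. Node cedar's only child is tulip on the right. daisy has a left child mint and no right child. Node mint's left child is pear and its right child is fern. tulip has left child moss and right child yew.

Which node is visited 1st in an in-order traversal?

cedar

In-order visits the left subtree, then the node, then the right subtree.
At lime: go left to cedar.
  At cedar: no left child.
  Visit cedar.
  At cedar: go right to tulip.
    At tulip: go left to moss.
      moss is a leaf — visit moss.
    Visit tulip.
    At tulip: go right to yew.
      yew is a leaf — visit yew.
Visit lime.
At lime: go right to daisy.
  At daisy: go left to mint.
    At mint: go left to pear.
      pear is a leaf — visit pear.
    Visit mint.
    At mint: go right to fern.
      fern is a leaf — visit fern.
  Visit daisy.
  At daisy: no right child.
Full in-order sequence: cedar, moss, tulip, yew, lime, pear, mint, fern, daisy.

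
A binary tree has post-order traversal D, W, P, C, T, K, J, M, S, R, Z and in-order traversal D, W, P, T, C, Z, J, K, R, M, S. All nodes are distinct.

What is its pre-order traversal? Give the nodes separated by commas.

The last element of post-order is the root; it splits in-order into left and right subtrees.
Root Z: left subtree has 5 nodes {D, W, P, T, C}, right has 5 {J, K, R, M, S}.
  Root T: left subtree has 3 nodes {D, W, P}, right has 1 {C}.
    Root P: left subtree has 2 nodes {D, W}, right has 0 { }.
      Root W: left subtree has 1 node {D}, right has 0 { }.
  Root R: left subtree has 2 nodes {J, K}, right has 2 {M, S}.
    Root J: left subtree has 0 nodes { }, right has 1 {K}.
    Root S: left subtree has 1 node {M}, right has 0 { }.

Z, T, P, W, D, C, R, J, K, S, M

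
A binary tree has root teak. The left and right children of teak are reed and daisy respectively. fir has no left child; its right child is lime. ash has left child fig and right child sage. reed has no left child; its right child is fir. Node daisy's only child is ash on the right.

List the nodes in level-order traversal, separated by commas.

teak, reed, daisy, fir, ash, lime, fig, sage

Level-order visits nodes level by level from the root, left to right within each level.
Level 0: teak
Level 1: reed, daisy
Level 2: fir, ash
Level 3: lime, fig, sage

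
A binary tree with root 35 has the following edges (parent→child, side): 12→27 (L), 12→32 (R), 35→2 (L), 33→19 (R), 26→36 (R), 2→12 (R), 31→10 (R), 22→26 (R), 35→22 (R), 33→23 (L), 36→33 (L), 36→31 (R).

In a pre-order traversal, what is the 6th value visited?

22

Pre-order visits the node, then its left subtree, then its right subtree.
Visit 35.
At 35: go left to 2.
  Visit 2.
  At 2: no left child.
  At 2: go right to 12.
    Visit 12.
    At 12: go left to 27.
      27 is a leaf — visit 27.
    At 12: go right to 32.
      32 is a leaf — visit 32.
At 35: go right to 22.
  Visit 22.
  At 22: no left child.
  At 22: go right to 26.
    Visit 26.
    At 26: no left child.
    At 26: go right to 36.
      Visit 36.
      At 36: go left to 33.
        Visit 33.
        At 33: go left to 23.
          23 is a leaf — visit 23.
        At 33: go right to 19.
          19 is a leaf — visit 19.
      At 36: go right to 31.
        Visit 31.
        At 31: no left child.
        At 31: go right to 10.
          10 is a leaf — visit 10.
Full pre-order sequence: 35, 2, 12, 27, 32, 22, 26, 36, 33, 23, 19, 31, 10.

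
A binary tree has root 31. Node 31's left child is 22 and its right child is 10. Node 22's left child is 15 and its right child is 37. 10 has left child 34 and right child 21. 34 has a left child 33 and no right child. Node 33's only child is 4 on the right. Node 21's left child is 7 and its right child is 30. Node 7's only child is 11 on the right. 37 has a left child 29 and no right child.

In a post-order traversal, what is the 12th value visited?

10

Post-order visits the left subtree, then the right subtree, then the node.
At 31: go left to 22.
  At 22: go left to 15.
    15 is a leaf — visit 15.
  At 22: go right to 37.
    At 37: go left to 29.
      29 is a leaf — visit 29.
    At 37: no right child.
    Visit 37.
  Visit 22.
At 31: go right to 10.
  At 10: go left to 34.
    At 34: go left to 33.
      At 33: no left child.
      At 33: go right to 4.
        4 is a leaf — visit 4.
      Visit 33.
    At 34: no right child.
    Visit 34.
  At 10: go right to 21.
    At 21: go left to 7.
      At 7: no left child.
      At 7: go right to 11.
        11 is a leaf — visit 11.
      Visit 7.
    At 21: go right to 30.
      30 is a leaf — visit 30.
    Visit 21.
  Visit 10.
Visit 31.
Full post-order sequence: 15, 29, 37, 22, 4, 33, 34, 11, 7, 30, 21, 10, 31.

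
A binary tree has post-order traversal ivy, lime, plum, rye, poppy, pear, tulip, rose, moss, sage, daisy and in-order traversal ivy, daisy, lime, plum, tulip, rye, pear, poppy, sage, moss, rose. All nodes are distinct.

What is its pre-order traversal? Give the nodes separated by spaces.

The last element of post-order is the root; it splits in-order into left and right subtrees.
Root daisy: left subtree has 1 node {ivy}, right has 9 {lime, plum, tulip, rye, pear, poppy, sage, moss, rose}.
  Root sage: left subtree has 6 nodes {lime, plum, tulip, rye, pear, poppy}, right has 2 {moss, rose}.
    Root tulip: left subtree has 2 nodes {lime, plum}, right has 3 {rye, pear, poppy}.
      Root plum: left subtree has 1 node {lime}, right has 0 { }.
      Root pear: left subtree has 1 node {rye}, right has 1 {poppy}.
    Root moss: left subtree has 0 nodes { }, right has 1 {rose}.

daisy ivy sage tulip plum lime pear rye poppy moss rose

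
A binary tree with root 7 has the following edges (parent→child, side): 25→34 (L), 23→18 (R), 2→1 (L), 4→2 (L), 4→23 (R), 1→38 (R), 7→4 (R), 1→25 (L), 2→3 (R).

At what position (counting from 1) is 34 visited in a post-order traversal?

Post-order visits the left subtree, then the right subtree, then the node.
At 7: no left child.
At 7: go right to 4.
  At 4: go left to 2.
    At 2: go left to 1.
      At 1: go left to 25.
        At 25: go left to 34.
          34 is a leaf — visit 34.
        At 25: no right child.
        Visit 25.
      At 1: go right to 38.
        38 is a leaf — visit 38.
      Visit 1.
    At 2: go right to 3.
      3 is a leaf — visit 3.
    Visit 2.
  At 4: go right to 23.
    At 23: no left child.
    At 23: go right to 18.
      18 is a leaf — visit 18.
    Visit 23.
  Visit 4.
Visit 7.
Full post-order sequence: 34, 25, 38, 1, 3, 2, 18, 23, 4, 7.

1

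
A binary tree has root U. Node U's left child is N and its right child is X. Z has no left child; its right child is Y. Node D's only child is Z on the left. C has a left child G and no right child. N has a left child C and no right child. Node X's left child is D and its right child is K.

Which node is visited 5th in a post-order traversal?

Z

Post-order visits the left subtree, then the right subtree, then the node.
At U: go left to N.
  At N: go left to C.
    At C: go left to G.
      G is a leaf — visit G.
    At C: no right child.
    Visit C.
  At N: no right child.
  Visit N.
At U: go right to X.
  At X: go left to D.
    At D: go left to Z.
      At Z: no left child.
      At Z: go right to Y.
        Y is a leaf — visit Y.
      Visit Z.
    At D: no right child.
    Visit D.
  At X: go right to K.
    K is a leaf — visit K.
  Visit X.
Visit U.
Full post-order sequence: G, C, N, Y, Z, D, K, X, U.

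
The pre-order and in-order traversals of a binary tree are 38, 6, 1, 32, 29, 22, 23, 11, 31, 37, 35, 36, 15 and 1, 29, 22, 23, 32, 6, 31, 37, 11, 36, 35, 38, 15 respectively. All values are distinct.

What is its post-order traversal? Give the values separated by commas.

23, 22, 29, 32, 1, 37, 31, 36, 35, 11, 6, 15, 38

The first element of pre-order is the root; it splits in-order into left and right subtrees.
Root 38: left subtree has 11 nodes {1, 29, 22, 23, 32, 6, 31, 37, 11, 36, 35}, right has 1 {15}.
  Root 6: left subtree has 5 nodes {1, 29, 22, 23, 32}, right has 5 {31, 37, 11, 36, 35}.
    Root 1: left subtree has 0 nodes { }, right has 4 {29, 22, 23, 32}.
      Root 32: left subtree has 3 nodes {29, 22, 23}, right has 0 { }.
        Root 29: left subtree has 0 nodes { }, right has 2 {22, 23}.
          Root 22: left subtree has 0 nodes { }, right has 1 {23}.
    Root 11: left subtree has 2 nodes {31, 37}, right has 2 {36, 35}.
      Root 31: left subtree has 0 nodes { }, right has 1 {37}.
      Root 35: left subtree has 1 node {36}, right has 0 { }.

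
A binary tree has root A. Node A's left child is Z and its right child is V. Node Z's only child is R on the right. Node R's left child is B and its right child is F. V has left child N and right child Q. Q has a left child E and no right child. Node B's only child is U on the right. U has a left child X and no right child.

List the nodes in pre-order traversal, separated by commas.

Pre-order visits the node, then its left subtree, then its right subtree.
Visit A.
At A: go left to Z.
  Visit Z.
  At Z: no left child.
  At Z: go right to R.
    Visit R.
    At R: go left to B.
      Visit B.
      At B: no left child.
      At B: go right to U.
        Visit U.
        At U: go left to X.
          X is a leaf — visit X.
        At U: no right child.
    At R: go right to F.
      F is a leaf — visit F.
At A: go right to V.
  Visit V.
  At V: go left to N.
    N is a leaf — visit N.
  At V: go right to Q.
    Visit Q.
    At Q: go left to E.
      E is a leaf — visit E.
    At Q: no right child.

A, Z, R, B, U, X, F, V, N, Q, E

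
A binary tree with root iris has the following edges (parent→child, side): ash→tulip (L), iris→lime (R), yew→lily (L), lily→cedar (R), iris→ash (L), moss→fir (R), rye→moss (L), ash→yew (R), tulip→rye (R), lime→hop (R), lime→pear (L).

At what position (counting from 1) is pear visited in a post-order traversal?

9

Post-order visits the left subtree, then the right subtree, then the node.
At iris: go left to ash.
  At ash: go left to tulip.
    At tulip: no left child.
    At tulip: go right to rye.
      At rye: go left to moss.
        At moss: no left child.
        At moss: go right to fir.
          fir is a leaf — visit fir.
        Visit moss.
      At rye: no right child.
      Visit rye.
    Visit tulip.
  At ash: go right to yew.
    At yew: go left to lily.
      At lily: no left child.
      At lily: go right to cedar.
        cedar is a leaf — visit cedar.
      Visit lily.
    At yew: no right child.
    Visit yew.
  Visit ash.
At iris: go right to lime.
  At lime: go left to pear.
    pear is a leaf — visit pear.
  At lime: go right to hop.
    hop is a leaf — visit hop.
  Visit lime.
Visit iris.
Full post-order sequence: fir, moss, rye, tulip, cedar, lily, yew, ash, pear, hop, lime, iris.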